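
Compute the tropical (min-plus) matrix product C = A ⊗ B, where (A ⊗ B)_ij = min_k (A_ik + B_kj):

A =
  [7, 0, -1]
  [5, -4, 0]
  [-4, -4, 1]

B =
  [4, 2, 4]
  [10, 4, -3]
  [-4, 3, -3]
A ⊗ B =
  [-5, 2, -4]
  [-4, 0, -7]
  [-3, -2, -7]

Apply the min-plus product entry-by-entry:
  C[0][0] = min over k of (A[0][0] + B[0][0] = 7 + 4 = 11, A[0][1] + B[1][0] = 0 + 10 = 10, A[0][2] + B[2][0] = -1 + -4 = -5) = -5 (attained at k = 2)
  C[0][1] = min over k of (A[0][0] + B[0][1] = 7 + 2 = 9, A[0][1] + B[1][1] = 0 + 4 = 4, A[0][2] + B[2][1] = -1 + 3 = 2) = 2 (attained at k = 2)
  C[0][2] = min over k of (A[0][0] + B[0][2] = 7 + 4 = 11, A[0][1] + B[1][2] = 0 + -3 = -3, A[0][2] + B[2][2] = -1 + -3 = -4) = -4 (attained at k = 2)
  C[1][0] = min over k of (A[1][0] + B[0][0] = 5 + 4 = 9, A[1][1] + B[1][0] = -4 + 10 = 6, A[1][2] + B[2][0] = 0 + -4 = -4) = -4 (attained at k = 2)
  C[1][1] = min over k of (A[1][0] + B[0][1] = 5 + 2 = 7, A[1][1] + B[1][1] = -4 + 4 = 0, A[1][2] + B[2][1] = 0 + 3 = 3) = 0 (attained at k = 1)
  C[1][2] = min over k of (A[1][0] + B[0][2] = 5 + 4 = 9, A[1][1] + B[1][2] = -4 + -3 = -7, A[1][2] + B[2][2] = 0 + -3 = -3) = -7 (attained at k = 1)
  C[2][0] = min over k of (A[2][0] + B[0][0] = -4 + 4 = 0, A[2][1] + B[1][0] = -4 + 10 = 6, A[2][2] + B[2][0] = 1 + -4 = -3) = -3 (attained at k = 2)
  C[2][1] = min over k of (A[2][0] + B[0][1] = -4 + 2 = -2, A[2][1] + B[1][1] = -4 + 4 = 0, A[2][2] + B[2][1] = 1 + 3 = 4) = -2 (attained at k = 0)
  C[2][2] = min over k of (A[2][0] + B[0][2] = -4 + 4 = 0, A[2][1] + B[1][2] = -4 + -3 = -7, A[2][2] + B[2][2] = 1 + -3 = -2) = -7 (attained at k = 1)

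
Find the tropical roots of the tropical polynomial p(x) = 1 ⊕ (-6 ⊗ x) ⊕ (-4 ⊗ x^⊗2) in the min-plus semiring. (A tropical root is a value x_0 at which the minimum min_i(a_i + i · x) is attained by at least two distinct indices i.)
Roots: {-2, 7}

Each tropical root is a break point of the lower envelope of the lines y = a_i + i · x (there are 3 lines, with slopes 0, 1, ..., 2). Only the lines that attain the minimum somewhere contribute to roots; other lines are dominated. Here the surviving (envelope) indices are i = 2, i = 1, i = 0.
Intersections between consecutive envelope lines give the roots: for adjacent envelope indices i < j the intersection is x = (a_i − a_j) / (j − i). Reading off the sorted break points: {-2, 7}.
Verification: at each break x_0, at least two indices attain the minimum of min_i(a_i + i · x_0).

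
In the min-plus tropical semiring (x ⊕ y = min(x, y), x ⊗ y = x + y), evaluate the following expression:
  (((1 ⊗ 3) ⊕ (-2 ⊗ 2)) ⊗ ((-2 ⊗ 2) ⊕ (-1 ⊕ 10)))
(((1 ⊗ 3) ⊕ (-2 ⊗ 2)) ⊗ ((-2 ⊗ 2) ⊕ (-1 ⊕ 10))) = -1

Expand innermost to outermost. Recall ⊕ takes the minimum of its arguments and ⊗ takes their sum. Working out the expression (((1 ⊗ 3) ⊕ (-2 ⊗ 2)) ⊗ ((-2 ⊗ 2) ⊕ (-1 ⊕ 10))) gives -1.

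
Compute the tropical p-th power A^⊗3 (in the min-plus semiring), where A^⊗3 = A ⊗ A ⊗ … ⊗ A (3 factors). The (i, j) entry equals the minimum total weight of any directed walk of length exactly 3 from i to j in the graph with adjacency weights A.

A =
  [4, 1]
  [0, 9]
A^⊗3 =
  [5, 2]
  [1, 5]

Each entry (A^⊗3)_ij equals the minimum over all length-3 walks i = v_0 → v_1 → … → v_3 = j of Σ_t A[v_t][v_{t+1}]. For example, for (i, j) = (0, 1) we minimise over 4 possible intermediate vertex sequences; the minimum is 2, attained along the walk 0 → 1 → 0 → 1.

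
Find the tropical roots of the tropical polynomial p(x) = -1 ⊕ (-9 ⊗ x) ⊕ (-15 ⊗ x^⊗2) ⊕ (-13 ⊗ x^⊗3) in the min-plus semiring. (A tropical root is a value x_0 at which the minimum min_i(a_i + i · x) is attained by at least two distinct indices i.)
Roots: {-2, 6, 8}

Each tropical root is a break point of the lower envelope of the lines y = a_i + i · x (there are 4 lines, with slopes 0, 1, ..., 3). Only the lines that attain the minimum somewhere contribute to roots; other lines are dominated. Here the surviving (envelope) indices are i = 3, i = 2, i = 1, i = 0.
Intersections between consecutive envelope lines give the roots: for adjacent envelope indices i < j the intersection is x = (a_i − a_j) / (j − i). Reading off the sorted break points: {-2, 6, 8}.
Verification: at each break x_0, at least two indices attain the minimum of min_i(a_i + i · x_0).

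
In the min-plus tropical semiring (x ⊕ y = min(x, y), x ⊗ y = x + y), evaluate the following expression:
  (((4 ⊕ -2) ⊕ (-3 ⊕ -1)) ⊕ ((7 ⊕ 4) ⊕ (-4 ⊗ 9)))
(((4 ⊕ -2) ⊕ (-3 ⊕ -1)) ⊕ ((7 ⊕ 4) ⊕ (-4 ⊗ 9))) = -3

Expand innermost to outermost. Recall ⊕ takes the minimum of its arguments and ⊗ takes their sum. Working out the expression (((4 ⊕ -2) ⊕ (-3 ⊕ -1)) ⊕ ((7 ⊕ 4) ⊕ (-4 ⊗ 9))) gives -3.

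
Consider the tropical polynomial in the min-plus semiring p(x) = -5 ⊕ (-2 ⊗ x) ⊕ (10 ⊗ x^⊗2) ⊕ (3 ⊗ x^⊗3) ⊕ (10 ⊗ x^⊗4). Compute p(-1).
p(-1) = -5

A tropical monomial a ⊗ x^⊗i evaluates to a + i · x. Evaluating each term at x = -1:
  Term 0 contributes -5 + 0 · -1 = -5
  Term 1 contributes -2 + 1 · -1 = -3
  Term 2 contributes 10 + 2 · -1 = 8
  Term 3 contributes 3 + 3 · -1 = 0
  Term 4 contributes 10 + 4 · -1 = 6
p(-1) = ⊕ of these = min[-5, -3, 8, 0, 6] = -5.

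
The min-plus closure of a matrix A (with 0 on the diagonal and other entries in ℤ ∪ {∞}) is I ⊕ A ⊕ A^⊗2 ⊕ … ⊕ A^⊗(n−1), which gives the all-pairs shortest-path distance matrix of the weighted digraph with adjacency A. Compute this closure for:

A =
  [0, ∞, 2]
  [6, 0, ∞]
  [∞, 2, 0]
Closure =
  [0, 4, 2]
  [6, 0, 8]
  [8, 2, 0]

This is the Floyd-Warshall all-pairs shortest-path computation. For each intermediate vertex k = 0, 1, …, 2, update dist[i][j] ← min(dist[i][j], dist[i][k] + dist[k][j]). The final matrix gives, for each (i, j), the minimum total weight of any directed path from i to j (possibly empty when i = j).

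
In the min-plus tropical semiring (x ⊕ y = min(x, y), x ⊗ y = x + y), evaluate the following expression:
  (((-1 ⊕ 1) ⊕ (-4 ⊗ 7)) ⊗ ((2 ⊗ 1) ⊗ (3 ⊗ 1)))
(((-1 ⊕ 1) ⊕ (-4 ⊗ 7)) ⊗ ((2 ⊗ 1) ⊗ (3 ⊗ 1))) = 6

Expand innermost to outermost. Recall ⊕ takes the minimum of its arguments and ⊗ takes their sum. Working out the expression (((-1 ⊕ 1) ⊕ (-4 ⊗ 7)) ⊗ ((2 ⊗ 1) ⊗ (3 ⊗ 1))) gives 6.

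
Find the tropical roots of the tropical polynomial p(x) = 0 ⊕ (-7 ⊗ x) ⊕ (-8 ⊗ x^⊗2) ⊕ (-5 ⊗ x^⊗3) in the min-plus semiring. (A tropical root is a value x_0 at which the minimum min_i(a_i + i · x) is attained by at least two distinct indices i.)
Roots: {-3, 1, 7}

Each tropical root is a break point of the lower envelope of the lines y = a_i + i · x (there are 4 lines, with slopes 0, 1, ..., 3). Only the lines that attain the minimum somewhere contribute to roots; other lines are dominated. Here the surviving (envelope) indices are i = 3, i = 2, i = 1, i = 0.
Intersections between consecutive envelope lines give the roots: for adjacent envelope indices i < j the intersection is x = (a_i − a_j) / (j − i). Reading off the sorted break points: {-3, 1, 7}.
Verification: at each break x_0, at least two indices attain the minimum of min_i(a_i + i · x_0).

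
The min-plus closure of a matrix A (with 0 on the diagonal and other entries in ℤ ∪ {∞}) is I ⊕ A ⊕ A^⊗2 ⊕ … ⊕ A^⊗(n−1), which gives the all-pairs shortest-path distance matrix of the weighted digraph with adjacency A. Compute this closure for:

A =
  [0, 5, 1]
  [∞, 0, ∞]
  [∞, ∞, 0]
Closure =
  [0, 5, 1]
  [∞, 0, ∞]
  [∞, ∞, 0]

This is the Floyd-Warshall all-pairs shortest-path computation. For each intermediate vertex k = 0, 1, …, 2, update dist[i][j] ← min(dist[i][j], dist[i][k] + dist[k][j]). The final matrix gives, for each (i, j), the minimum total weight of any directed path from i to j (possibly empty when i = j).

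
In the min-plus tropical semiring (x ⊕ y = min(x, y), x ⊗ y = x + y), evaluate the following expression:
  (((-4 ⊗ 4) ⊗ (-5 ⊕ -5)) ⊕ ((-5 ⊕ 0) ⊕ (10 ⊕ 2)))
(((-4 ⊗ 4) ⊗ (-5 ⊕ -5)) ⊕ ((-5 ⊕ 0) ⊕ (10 ⊕ 2))) = -5

Expand innermost to outermost. Recall ⊕ takes the minimum of its arguments and ⊗ takes their sum. Working out the expression (((-4 ⊗ 4) ⊗ (-5 ⊕ -5)) ⊕ ((-5 ⊕ 0) ⊕ (10 ⊕ 2))) gives -5.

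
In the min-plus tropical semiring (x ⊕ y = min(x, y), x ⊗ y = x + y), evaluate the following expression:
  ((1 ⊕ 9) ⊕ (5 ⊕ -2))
((1 ⊕ 9) ⊕ (5 ⊕ -2)) = -2

Expand innermost to outermost. Recall ⊕ takes the minimum of its arguments and ⊗ takes their sum. Working out the expression ((1 ⊕ 9) ⊕ (5 ⊕ -2)) gives -2.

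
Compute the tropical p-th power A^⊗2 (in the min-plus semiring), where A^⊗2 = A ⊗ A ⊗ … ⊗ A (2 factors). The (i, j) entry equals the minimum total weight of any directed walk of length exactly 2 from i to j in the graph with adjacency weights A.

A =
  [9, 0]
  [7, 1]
A^⊗2 =
  [7, 1]
  [8, 2]

Each entry (A^⊗2)_ij equals the minimum over all length-2 walks i = v_0 → v_1 → … → v_2 = j of Σ_t A[v_t][v_{t+1}]. For example, for (i, j) = (0, 1) we minimise over 2 possible intermediate vertex sequences; the minimum is 1, attained along the walk 0 → 1 → 1.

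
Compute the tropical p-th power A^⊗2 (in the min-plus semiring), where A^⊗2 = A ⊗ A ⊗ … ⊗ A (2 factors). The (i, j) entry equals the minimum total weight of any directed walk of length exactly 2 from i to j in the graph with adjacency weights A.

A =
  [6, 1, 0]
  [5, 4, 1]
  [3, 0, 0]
A^⊗2 =
  [3, 0, 0]
  [4, 1, 1]
  [3, 0, 0]

Each entry (A^⊗2)_ij equals the minimum over all length-2 walks i = v_0 → v_1 → … → v_2 = j of Σ_t A[v_t][v_{t+1}]. For example, for (i, j) = (0, 2) we minimise over 3 possible intermediate vertex sequences; the minimum is 0, attained along the walk 0 → 2 → 2.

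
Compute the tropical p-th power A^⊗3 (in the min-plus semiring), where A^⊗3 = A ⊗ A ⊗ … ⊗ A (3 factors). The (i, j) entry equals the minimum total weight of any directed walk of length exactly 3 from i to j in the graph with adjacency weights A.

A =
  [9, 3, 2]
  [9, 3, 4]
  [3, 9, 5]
A^⊗3 =
  [10, 8, 7]
  [10, 9, 9]
  [8, 9, 10]

Each entry (A^⊗3)_ij equals the minimum over all length-3 walks i = v_0 → v_1 → … → v_3 = j of Σ_t A[v_t][v_{t+1}]. For example, for (i, j) = (0, 2) we minimise over 9 possible intermediate vertex sequences; the minimum is 7, attained along the walk 0 → 2 → 0 → 2.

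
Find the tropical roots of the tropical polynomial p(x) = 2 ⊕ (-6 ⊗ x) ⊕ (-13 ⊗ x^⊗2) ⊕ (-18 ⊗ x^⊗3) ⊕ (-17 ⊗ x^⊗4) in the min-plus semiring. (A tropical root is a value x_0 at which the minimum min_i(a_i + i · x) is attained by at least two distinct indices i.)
Roots: {-1, 5, 7, 8}

Each tropical root is a break point of the lower envelope of the lines y = a_i + i · x (there are 5 lines, with slopes 0, 1, ..., 4). Only the lines that attain the minimum somewhere contribute to roots; other lines are dominated. Here the surviving (envelope) indices are i = 4, i = 3, i = 2, i = 1, i = 0.
Intersections between consecutive envelope lines give the roots: for adjacent envelope indices i < j the intersection is x = (a_i − a_j) / (j − i). Reading off the sorted break points: {-1, 5, 7, 8}.
Verification: at each break x_0, at least two indices attain the minimum of min_i(a_i + i · x_0).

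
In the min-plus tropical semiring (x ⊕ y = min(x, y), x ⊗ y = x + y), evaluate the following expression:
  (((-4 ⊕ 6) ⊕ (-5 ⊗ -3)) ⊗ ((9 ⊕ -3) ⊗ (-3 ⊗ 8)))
(((-4 ⊕ 6) ⊕ (-5 ⊗ -3)) ⊗ ((9 ⊕ -3) ⊗ (-3 ⊗ 8))) = -6

Expand innermost to outermost. Recall ⊕ takes the minimum of its arguments and ⊗ takes their sum. Working out the expression (((-4 ⊕ 6) ⊕ (-5 ⊗ -3)) ⊗ ((9 ⊕ -3) ⊗ (-3 ⊗ 8))) gives -6.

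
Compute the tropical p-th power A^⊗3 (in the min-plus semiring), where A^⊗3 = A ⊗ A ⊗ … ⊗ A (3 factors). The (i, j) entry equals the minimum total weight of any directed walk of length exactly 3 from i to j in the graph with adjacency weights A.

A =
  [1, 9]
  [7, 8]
A^⊗3 =
  [3, 11]
  [9, 17]

Each entry (A^⊗3)_ij equals the minimum over all length-3 walks i = v_0 → v_1 → … → v_3 = j of Σ_t A[v_t][v_{t+1}]. For example, for (i, j) = (0, 1) we minimise over 4 possible intermediate vertex sequences; the minimum is 11, attained along the walk 0 → 0 → 0 → 1.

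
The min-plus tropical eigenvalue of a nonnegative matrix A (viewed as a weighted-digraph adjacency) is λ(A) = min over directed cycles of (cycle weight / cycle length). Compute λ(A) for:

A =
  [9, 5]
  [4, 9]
λ(A) = 9/2

Enumerate directed cycles and compute their means (weight / length). Sample:
  cycle 0 → 0: weight = 9, length = 1, mean = 9/1 ≈ 9.000
  cycle 1 → 1: weight = 9, length = 1, mean = 9/1 ≈ 9.000
  cycle 0 → 1 → 0: weight = 9, length = 2, mean = 9/2 ≈ 4.500
  cycle 1 → 0 → 1: weight = 9, length = 2, mean = 9/2 ≈ 4.500
Minimum mean = 4.500, attained e.g. along the cycle 0 → 1 → 0 with weight 9 and length 2. So λ(A) = 9/2 = 9/2.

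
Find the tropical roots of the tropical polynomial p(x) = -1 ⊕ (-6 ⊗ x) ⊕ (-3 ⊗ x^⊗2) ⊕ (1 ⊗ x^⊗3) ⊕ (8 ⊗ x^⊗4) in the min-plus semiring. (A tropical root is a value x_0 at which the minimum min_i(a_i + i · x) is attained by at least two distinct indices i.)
Roots: {-7, -4, -3, 5}

Each tropical root is a break point of the lower envelope of the lines y = a_i + i · x (there are 5 lines, with slopes 0, 1, ..., 4). Only the lines that attain the minimum somewhere contribute to roots; other lines are dominated. Here the surviving (envelope) indices are i = 4, i = 3, i = 2, i = 1, i = 0.
Intersections between consecutive envelope lines give the roots: for adjacent envelope indices i < j the intersection is x = (a_i − a_j) / (j − i). Reading off the sorted break points: {-7, -4, -3, 5}.
Verification: at each break x_0, at least two indices attain the minimum of min_i(a_i + i · x_0).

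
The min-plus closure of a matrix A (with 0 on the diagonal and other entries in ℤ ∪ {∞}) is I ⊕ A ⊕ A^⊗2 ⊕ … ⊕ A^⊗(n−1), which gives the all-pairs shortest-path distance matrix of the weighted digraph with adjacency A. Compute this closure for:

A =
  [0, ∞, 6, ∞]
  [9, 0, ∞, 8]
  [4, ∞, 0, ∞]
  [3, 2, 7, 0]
Closure =
  [0, ∞, 6, ∞]
  [9, 0, 15, 8]
  [4, ∞, 0, ∞]
  [3, 2, 7, 0]

This is the Floyd-Warshall all-pairs shortest-path computation. For each intermediate vertex k = 0, 1, …, 3, update dist[i][j] ← min(dist[i][j], dist[i][k] + dist[k][j]). The final matrix gives, for each (i, j), the minimum total weight of any directed path from i to j (possibly empty when i = j).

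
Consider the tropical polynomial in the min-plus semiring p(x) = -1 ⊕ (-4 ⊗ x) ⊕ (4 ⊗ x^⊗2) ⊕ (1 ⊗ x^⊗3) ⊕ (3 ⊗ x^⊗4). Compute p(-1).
p(-1) = -5

A tropical monomial a ⊗ x^⊗i evaluates to a + i · x. Evaluating each term at x = -1:
  Term 0 contributes -1 + 0 · -1 = -1
  Term 1 contributes -4 + 1 · -1 = -5
  Term 2 contributes 4 + 2 · -1 = 2
  Term 3 contributes 1 + 3 · -1 = -2
  Term 4 contributes 3 + 4 · -1 = -1
p(-1) = ⊕ of these = min[-1, -5, 2, -2, -1] = -5.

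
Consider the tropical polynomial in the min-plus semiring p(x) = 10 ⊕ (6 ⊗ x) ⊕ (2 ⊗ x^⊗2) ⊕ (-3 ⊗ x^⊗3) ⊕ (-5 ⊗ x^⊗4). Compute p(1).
p(1) = -1

A tropical monomial a ⊗ x^⊗i evaluates to a + i · x. Evaluating each term at x = 1:
  Term 0 contributes 10 + 0 · 1 = 10
  Term 1 contributes 6 + 1 · 1 = 7
  Term 2 contributes 2 + 2 · 1 = 4
  Term 3 contributes -3 + 3 · 1 = 0
  Term 4 contributes -5 + 4 · 1 = -1
p(1) = ⊕ of these = min[10, 7, 4, 0, -1] = -1.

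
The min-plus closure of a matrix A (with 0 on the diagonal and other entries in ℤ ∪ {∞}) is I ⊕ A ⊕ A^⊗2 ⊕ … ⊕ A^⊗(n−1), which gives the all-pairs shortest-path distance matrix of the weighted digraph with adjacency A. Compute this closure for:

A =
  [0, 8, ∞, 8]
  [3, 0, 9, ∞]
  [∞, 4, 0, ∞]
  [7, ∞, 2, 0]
Closure =
  [0, 8, 10, 8]
  [3, 0, 9, 11]
  [7, 4, 0, 15]
  [7, 6, 2, 0]

This is the Floyd-Warshall all-pairs shortest-path computation. For each intermediate vertex k = 0, 1, …, 3, update dist[i][j] ← min(dist[i][j], dist[i][k] + dist[k][j]). The final matrix gives, for each (i, j), the minimum total weight of any directed path from i to j (possibly empty when i = j).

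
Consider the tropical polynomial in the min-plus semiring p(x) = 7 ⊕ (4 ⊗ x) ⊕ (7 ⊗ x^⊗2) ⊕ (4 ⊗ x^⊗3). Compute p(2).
p(2) = 6

A tropical monomial a ⊗ x^⊗i evaluates to a + i · x. Evaluating each term at x = 2:
  Term 0 contributes 7 + 0 · 2 = 7
  Term 1 contributes 4 + 1 · 2 = 6
  Term 2 contributes 7 + 2 · 2 = 11
  Term 3 contributes 4 + 3 · 2 = 10
p(2) = ⊕ of these = min[7, 6, 11, 10] = 6.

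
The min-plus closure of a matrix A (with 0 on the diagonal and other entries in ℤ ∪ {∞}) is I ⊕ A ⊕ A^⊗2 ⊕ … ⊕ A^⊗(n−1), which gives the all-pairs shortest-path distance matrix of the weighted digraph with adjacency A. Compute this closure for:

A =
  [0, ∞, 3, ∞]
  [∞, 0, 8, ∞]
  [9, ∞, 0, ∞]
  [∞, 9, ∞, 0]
Closure =
  [0, ∞, 3, ∞]
  [17, 0, 8, ∞]
  [9, ∞, 0, ∞]
  [26, 9, 17, 0]

This is the Floyd-Warshall all-pairs shortest-path computation. For each intermediate vertex k = 0, 1, …, 3, update dist[i][j] ← min(dist[i][j], dist[i][k] + dist[k][j]). The final matrix gives, for each (i, j), the minimum total weight of any directed path from i to j (possibly empty when i = j).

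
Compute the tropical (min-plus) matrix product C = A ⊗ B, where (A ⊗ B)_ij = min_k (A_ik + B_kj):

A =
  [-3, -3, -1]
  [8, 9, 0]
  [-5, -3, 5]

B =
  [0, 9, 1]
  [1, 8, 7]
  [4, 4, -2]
A ⊗ B =
  [-3, 3, -3]
  [4, 4, -2]
  [-5, 4, -4]

Apply the min-plus product entry-by-entry:
  C[0][0] = min over k of (A[0][0] + B[0][0] = -3 + 0 = -3, A[0][1] + B[1][0] = -3 + 1 = -2, A[0][2] + B[2][0] = -1 + 4 = 3) = -3 (attained at k = 0)
  C[0][1] = min over k of (A[0][0] + B[0][1] = -3 + 9 = 6, A[0][1] + B[1][1] = -3 + 8 = 5, A[0][2] + B[2][1] = -1 + 4 = 3) = 3 (attained at k = 2)
  C[0][2] = min over k of (A[0][0] + B[0][2] = -3 + 1 = -2, A[0][1] + B[1][2] = -3 + 7 = 4, A[0][2] + B[2][2] = -1 + -2 = -3) = -3 (attained at k = 2)
  C[1][0] = min over k of (A[1][0] + B[0][0] = 8 + 0 = 8, A[1][1] + B[1][0] = 9 + 1 = 10, A[1][2] + B[2][0] = 0 + 4 = 4) = 4 (attained at k = 2)
  C[1][1] = min over k of (A[1][0] + B[0][1] = 8 + 9 = 17, A[1][1] + B[1][1] = 9 + 8 = 17, A[1][2] + B[2][1] = 0 + 4 = 4) = 4 (attained at k = 2)
  C[1][2] = min over k of (A[1][0] + B[0][2] = 8 + 1 = 9, A[1][1] + B[1][2] = 9 + 7 = 16, A[1][2] + B[2][2] = 0 + -2 = -2) = -2 (attained at k = 2)
  C[2][0] = min over k of (A[2][0] + B[0][0] = -5 + 0 = -5, A[2][1] + B[1][0] = -3 + 1 = -2, A[2][2] + B[2][0] = 5 + 4 = 9) = -5 (attained at k = 0)
  C[2][1] = min over k of (A[2][0] + B[0][1] = -5 + 9 = 4, A[2][1] + B[1][1] = -3 + 8 = 5, A[2][2] + B[2][1] = 5 + 4 = 9) = 4 (attained at k = 0)
  C[2][2] = min over k of (A[2][0] + B[0][2] = -5 + 1 = -4, A[2][1] + B[1][2] = -3 + 7 = 4, A[2][2] + B[2][2] = 5 + -2 = 3) = -4 (attained at k = 0)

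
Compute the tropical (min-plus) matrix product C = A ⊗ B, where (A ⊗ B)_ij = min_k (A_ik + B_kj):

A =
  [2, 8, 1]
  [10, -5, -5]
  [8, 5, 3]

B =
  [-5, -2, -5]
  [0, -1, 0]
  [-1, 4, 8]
A ⊗ B =
  [-3, 0, -3]
  [-6, -6, -5]
  [2, 4, 3]

Apply the min-plus product entry-by-entry:
  C[0][0] = min over k of (A[0][0] + B[0][0] = 2 + -5 = -3, A[0][1] + B[1][0] = 8 + 0 = 8, A[0][2] + B[2][0] = 1 + -1 = 0) = -3 (attained at k = 0)
  C[0][1] = min over k of (A[0][0] + B[0][1] = 2 + -2 = 0, A[0][1] + B[1][1] = 8 + -1 = 7, A[0][2] + B[2][1] = 1 + 4 = 5) = 0 (attained at k = 0)
  C[0][2] = min over k of (A[0][0] + B[0][2] = 2 + -5 = -3, A[0][1] + B[1][2] = 8 + 0 = 8, A[0][2] + B[2][2] = 1 + 8 = 9) = -3 (attained at k = 0)
  C[1][0] = min over k of (A[1][0] + B[0][0] = 10 + -5 = 5, A[1][1] + B[1][0] = -5 + 0 = -5, A[1][2] + B[2][0] = -5 + -1 = -6) = -6 (attained at k = 2)
  C[1][1] = min over k of (A[1][0] + B[0][1] = 10 + -2 = 8, A[1][1] + B[1][1] = -5 + -1 = -6, A[1][2] + B[2][1] = -5 + 4 = -1) = -6 (attained at k = 1)
  C[1][2] = min over k of (A[1][0] + B[0][2] = 10 + -5 = 5, A[1][1] + B[1][2] = -5 + 0 = -5, A[1][2] + B[2][2] = -5 + 8 = 3) = -5 (attained at k = 1)
  C[2][0] = min over k of (A[2][0] + B[0][0] = 8 + -5 = 3, A[2][1] + B[1][0] = 5 + 0 = 5, A[2][2] + B[2][0] = 3 + -1 = 2) = 2 (attained at k = 2)
  C[2][1] = min over k of (A[2][0] + B[0][1] = 8 + -2 = 6, A[2][1] + B[1][1] = 5 + -1 = 4, A[2][2] + B[2][1] = 3 + 4 = 7) = 4 (attained at k = 1)
  C[2][2] = min over k of (A[2][0] + B[0][2] = 8 + -5 = 3, A[2][1] + B[1][2] = 5 + 0 = 5, A[2][2] + B[2][2] = 3 + 8 = 11) = 3 (attained at k = 0)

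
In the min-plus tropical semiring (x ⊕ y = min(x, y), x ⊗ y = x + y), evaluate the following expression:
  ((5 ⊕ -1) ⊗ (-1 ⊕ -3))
((5 ⊕ -1) ⊗ (-1 ⊕ -3)) = -4

Expand innermost to outermost. Recall ⊕ takes the minimum of its arguments and ⊗ takes their sum. Working out the expression ((5 ⊕ -1) ⊗ (-1 ⊕ -3)) gives -4.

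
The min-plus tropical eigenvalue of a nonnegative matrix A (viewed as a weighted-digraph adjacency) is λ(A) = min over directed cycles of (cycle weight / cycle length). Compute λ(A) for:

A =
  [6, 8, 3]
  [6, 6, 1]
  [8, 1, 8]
λ(A) = 1

Enumerate directed cycles and compute their means (weight / length). Sample:
  cycle 0 → 0: weight = 6, length = 1, mean = 6/1 ≈ 6.000
  cycle 1 → 1: weight = 6, length = 1, mean = 6/1 ≈ 6.000
  cycle 2 → 2: weight = 8, length = 1, mean = 8/1 ≈ 8.000
  cycle 0 → 1 → 0: weight = 14, length = 2, mean = 14/2 ≈ 7.000
  cycle 0 → 2 → 0: weight = 11, length = 2, mean = 11/2 ≈ 5.500
  cycle 1 → 0 → 1: weight = 14, length = 2, mean = 14/2 ≈ 7.000
Minimum mean = 1.000, attained e.g. along the cycle 1 → 2 → 1 with weight 2 and length 2. So λ(A) = 2/2 = 1.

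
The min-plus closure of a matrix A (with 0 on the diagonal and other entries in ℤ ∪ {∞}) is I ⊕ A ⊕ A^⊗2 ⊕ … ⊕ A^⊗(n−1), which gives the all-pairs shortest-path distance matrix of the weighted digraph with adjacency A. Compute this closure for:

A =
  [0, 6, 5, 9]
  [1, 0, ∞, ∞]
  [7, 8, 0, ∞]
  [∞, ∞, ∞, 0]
Closure =
  [0, 6, 5, 9]
  [1, 0, 6, 10]
  [7, 8, 0, 16]
  [∞, ∞, ∞, 0]

This is the Floyd-Warshall all-pairs shortest-path computation. For each intermediate vertex k = 0, 1, …, 3, update dist[i][j] ← min(dist[i][j], dist[i][k] + dist[k][j]). The final matrix gives, for each (i, j), the minimum total weight of any directed path from i to j (possibly empty when i = j).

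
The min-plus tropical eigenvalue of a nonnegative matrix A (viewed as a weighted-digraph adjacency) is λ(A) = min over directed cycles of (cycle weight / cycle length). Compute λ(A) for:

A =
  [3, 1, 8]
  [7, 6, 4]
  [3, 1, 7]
λ(A) = 5/2

Enumerate directed cycles and compute their means (weight / length). Sample:
  cycle 0 → 0: weight = 3, length = 1, mean = 3/1 ≈ 3.000
  cycle 1 → 1: weight = 6, length = 1, mean = 6/1 ≈ 6.000
  cycle 2 → 2: weight = 7, length = 1, mean = 7/1 ≈ 7.000
  cycle 0 → 1 → 0: weight = 8, length = 2, mean = 8/2 ≈ 4.000
  cycle 0 → 2 → 0: weight = 11, length = 2, mean = 11/2 ≈ 5.500
  cycle 1 → 0 → 1: weight = 8, length = 2, mean = 8/2 ≈ 4.000
Minimum mean = 2.500, attained e.g. along the cycle 1 → 2 → 1 with weight 5 and length 2. So λ(A) = 5/2 = 5/2.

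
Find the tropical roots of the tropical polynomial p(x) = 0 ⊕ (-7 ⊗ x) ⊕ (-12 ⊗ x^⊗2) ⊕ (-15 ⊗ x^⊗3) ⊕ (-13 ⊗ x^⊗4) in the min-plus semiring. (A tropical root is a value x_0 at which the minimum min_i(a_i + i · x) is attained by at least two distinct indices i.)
Roots: {-2, 3, 5, 7}

Each tropical root is a break point of the lower envelope of the lines y = a_i + i · x (there are 5 lines, with slopes 0, 1, ..., 4). Only the lines that attain the minimum somewhere contribute to roots; other lines are dominated. Here the surviving (envelope) indices are i = 4, i = 3, i = 2, i = 1, i = 0.
Intersections between consecutive envelope lines give the roots: for adjacent envelope indices i < j the intersection is x = (a_i − a_j) / (j − i). Reading off the sorted break points: {-2, 3, 5, 7}.
Verification: at each break x_0, at least two indices attain the minimum of min_i(a_i + i · x_0).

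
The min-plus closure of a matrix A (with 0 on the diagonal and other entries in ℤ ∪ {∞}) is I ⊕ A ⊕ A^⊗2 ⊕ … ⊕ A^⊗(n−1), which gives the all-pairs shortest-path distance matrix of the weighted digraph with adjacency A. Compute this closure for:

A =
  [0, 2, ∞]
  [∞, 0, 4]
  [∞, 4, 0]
Closure =
  [0, 2, 6]
  [∞, 0, 4]
  [∞, 4, 0]

This is the Floyd-Warshall all-pairs shortest-path computation. For each intermediate vertex k = 0, 1, …, 2, update dist[i][j] ← min(dist[i][j], dist[i][k] + dist[k][j]). The final matrix gives, for each (i, j), the minimum total weight of any directed path from i to j (possibly empty when i = j).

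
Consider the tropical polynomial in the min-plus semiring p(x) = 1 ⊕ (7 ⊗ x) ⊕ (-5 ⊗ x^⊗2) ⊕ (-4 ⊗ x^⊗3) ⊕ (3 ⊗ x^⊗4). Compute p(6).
p(6) = 1

A tropical monomial a ⊗ x^⊗i evaluates to a + i · x. Evaluating each term at x = 6:
  Term 0 contributes 1 + 0 · 6 = 1
  Term 1 contributes 7 + 1 · 6 = 13
  Term 2 contributes -5 + 2 · 6 = 7
  Term 3 contributes -4 + 3 · 6 = 14
  Term 4 contributes 3 + 4 · 6 = 27
p(6) = ⊕ of these = min[1, 13, 7, 14, 27] = 1.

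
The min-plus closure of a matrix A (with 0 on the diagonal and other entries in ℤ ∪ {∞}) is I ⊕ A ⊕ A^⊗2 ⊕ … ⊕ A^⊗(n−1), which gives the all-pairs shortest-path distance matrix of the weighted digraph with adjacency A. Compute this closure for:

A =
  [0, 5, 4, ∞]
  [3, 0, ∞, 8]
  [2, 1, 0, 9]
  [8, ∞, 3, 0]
Closure =
  [0, 5, 4, 13]
  [3, 0, 7, 8]
  [2, 1, 0, 9]
  [5, 4, 3, 0]

This is the Floyd-Warshall all-pairs shortest-path computation. For each intermediate vertex k = 0, 1, …, 3, update dist[i][j] ← min(dist[i][j], dist[i][k] + dist[k][j]). The final matrix gives, for each (i, j), the minimum total weight of any directed path from i to j (possibly empty when i = j).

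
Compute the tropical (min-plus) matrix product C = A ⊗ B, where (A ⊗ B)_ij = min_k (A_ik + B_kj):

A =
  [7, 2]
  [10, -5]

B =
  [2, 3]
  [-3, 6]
A ⊗ B =
  [-1, 8]
  [-8, 1]

Apply the min-plus product entry-by-entry:
  C[0][0] = min over k of (A[0][0] + B[0][0] = 7 + 2 = 9, A[0][1] + B[1][0] = 2 + -3 = -1) = -1 (attained at k = 1)
  C[0][1] = min over k of (A[0][0] + B[0][1] = 7 + 3 = 10, A[0][1] + B[1][1] = 2 + 6 = 8) = 8 (attained at k = 1)
  C[1][0] = min over k of (A[1][0] + B[0][0] = 10 + 2 = 12, A[1][1] + B[1][0] = -5 + -3 = -8) = -8 (attained at k = 1)
  C[1][1] = min over k of (A[1][0] + B[0][1] = 10 + 3 = 13, A[1][1] + B[1][1] = -5 + 6 = 1) = 1 (attained at k = 1)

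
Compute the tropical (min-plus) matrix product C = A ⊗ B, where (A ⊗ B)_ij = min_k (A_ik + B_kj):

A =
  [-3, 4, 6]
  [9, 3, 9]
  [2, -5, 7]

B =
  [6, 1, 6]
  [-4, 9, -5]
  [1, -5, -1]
A ⊗ B =
  [0, -2, -1]
  [-1, 4, -2]
  [-9, 2, -10]

Apply the min-plus product entry-by-entry:
  C[0][0] = min over k of (A[0][0] + B[0][0] = -3 + 6 = 3, A[0][1] + B[1][0] = 4 + -4 = 0, A[0][2] + B[2][0] = 6 + 1 = 7) = 0 (attained at k = 1)
  C[0][1] = min over k of (A[0][0] + B[0][1] = -3 + 1 = -2, A[0][1] + B[1][1] = 4 + 9 = 13, A[0][2] + B[2][1] = 6 + -5 = 1) = -2 (attained at k = 0)
  C[0][2] = min over k of (A[0][0] + B[0][2] = -3 + 6 = 3, A[0][1] + B[1][2] = 4 + -5 = -1, A[0][2] + B[2][2] = 6 + -1 = 5) = -1 (attained at k = 1)
  C[1][0] = min over k of (A[1][0] + B[0][0] = 9 + 6 = 15, A[1][1] + B[1][0] = 3 + -4 = -1, A[1][2] + B[2][0] = 9 + 1 = 10) = -1 (attained at k = 1)
  C[1][1] = min over k of (A[1][0] + B[0][1] = 9 + 1 = 10, A[1][1] + B[1][1] = 3 + 9 = 12, A[1][2] + B[2][1] = 9 + -5 = 4) = 4 (attained at k = 2)
  C[1][2] = min over k of (A[1][0] + B[0][2] = 9 + 6 = 15, A[1][1] + B[1][2] = 3 + -5 = -2, A[1][2] + B[2][2] = 9 + -1 = 8) = -2 (attained at k = 1)
  C[2][0] = min over k of (A[2][0] + B[0][0] = 2 + 6 = 8, A[2][1] + B[1][0] = -5 + -4 = -9, A[2][2] + B[2][0] = 7 + 1 = 8) = -9 (attained at k = 1)
  C[2][1] = min over k of (A[2][0] + B[0][1] = 2 + 1 = 3, A[2][1] + B[1][1] = -5 + 9 = 4, A[2][2] + B[2][1] = 7 + -5 = 2) = 2 (attained at k = 2)
  C[2][2] = min over k of (A[2][0] + B[0][2] = 2 + 6 = 8, A[2][1] + B[1][2] = -5 + -5 = -10, A[2][2] + B[2][2] = 7 + -1 = 6) = -10 (attained at k = 1)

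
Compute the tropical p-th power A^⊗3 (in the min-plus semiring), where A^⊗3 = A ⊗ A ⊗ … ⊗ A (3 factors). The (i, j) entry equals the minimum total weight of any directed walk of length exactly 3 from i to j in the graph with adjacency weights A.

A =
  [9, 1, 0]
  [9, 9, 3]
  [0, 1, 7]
A^⊗3 =
  [4, 1, 0]
  [9, 4, 3]
  [0, 1, 4]

Each entry (A^⊗3)_ij equals the minimum over all length-3 walks i = v_0 → v_1 → … → v_3 = j of Σ_t A[v_t][v_{t+1}]. For example, for (i, j) = (0, 2) we minimise over 9 possible intermediate vertex sequences; the minimum is 0, attained along the walk 0 → 2 → 0 → 2.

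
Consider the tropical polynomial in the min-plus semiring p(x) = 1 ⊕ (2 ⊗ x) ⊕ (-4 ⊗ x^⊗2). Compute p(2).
p(2) = 0

A tropical monomial a ⊗ x^⊗i evaluates to a + i · x. Evaluating each term at x = 2:
  Term 0 contributes 1 + 0 · 2 = 1
  Term 1 contributes 2 + 1 · 2 = 4
  Term 2 contributes -4 + 2 · 2 = 0
p(2) = ⊕ of these = min[1, 4, 0] = 0.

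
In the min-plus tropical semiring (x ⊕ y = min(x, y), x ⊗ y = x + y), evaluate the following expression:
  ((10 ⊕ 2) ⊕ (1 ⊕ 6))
((10 ⊕ 2) ⊕ (1 ⊕ 6)) = 1

Expand innermost to outermost. Recall ⊕ takes the minimum of its arguments and ⊗ takes their sum. Working out the expression ((10 ⊕ 2) ⊕ (1 ⊕ 6)) gives 1.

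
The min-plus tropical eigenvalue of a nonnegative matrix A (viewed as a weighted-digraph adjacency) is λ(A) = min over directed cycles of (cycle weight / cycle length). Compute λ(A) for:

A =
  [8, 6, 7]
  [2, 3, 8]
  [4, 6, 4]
λ(A) = 3

Enumerate directed cycles and compute their means (weight / length). Sample:
  cycle 0 → 0: weight = 8, length = 1, mean = 8/1 ≈ 8.000
  cycle 1 → 1: weight = 3, length = 1, mean = 3/1 ≈ 3.000
  cycle 2 → 2: weight = 4, length = 1, mean = 4/1 ≈ 4.000
  cycle 0 → 1 → 0: weight = 8, length = 2, mean = 8/2 ≈ 4.000
  cycle 0 → 2 → 0: weight = 11, length = 2, mean = 11/2 ≈ 5.500
  cycle 1 → 0 → 1: weight = 8, length = 2, mean = 8/2 ≈ 4.000
Minimum mean = 3.000, attained e.g. along the cycle 1 → 1 with weight 3 and length 1. So λ(A) = 3/1 = 3.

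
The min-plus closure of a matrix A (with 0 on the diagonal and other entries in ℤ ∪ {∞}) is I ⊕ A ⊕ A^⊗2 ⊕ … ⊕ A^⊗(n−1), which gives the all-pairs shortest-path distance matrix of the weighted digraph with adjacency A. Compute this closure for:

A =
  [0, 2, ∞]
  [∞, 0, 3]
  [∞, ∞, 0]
Closure =
  [0, 2, 5]
  [∞, 0, 3]
  [∞, ∞, 0]

This is the Floyd-Warshall all-pairs shortest-path computation. For each intermediate vertex k = 0, 1, …, 2, update dist[i][j] ← min(dist[i][j], dist[i][k] + dist[k][j]). The final matrix gives, for each (i, j), the minimum total weight of any directed path from i to j (possibly empty when i = j).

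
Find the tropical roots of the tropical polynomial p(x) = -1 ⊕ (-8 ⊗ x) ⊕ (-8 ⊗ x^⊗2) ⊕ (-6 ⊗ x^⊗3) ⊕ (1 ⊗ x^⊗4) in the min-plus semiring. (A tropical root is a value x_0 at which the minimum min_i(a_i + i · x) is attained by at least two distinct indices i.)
Roots: {-7, -2, 0, 7}

Each tropical root is a break point of the lower envelope of the lines y = a_i + i · x (there are 5 lines, with slopes 0, 1, ..., 4). Only the lines that attain the minimum somewhere contribute to roots; other lines are dominated. Here the surviving (envelope) indices are i = 4, i = 3, i = 2, i = 1, i = 0.
Intersections between consecutive envelope lines give the roots: for adjacent envelope indices i < j the intersection is x = (a_i − a_j) / (j − i). Reading off the sorted break points: {-7, -2, 0, 7}.
Verification: at each break x_0, at least two indices attain the minimum of min_i(a_i + i · x_0).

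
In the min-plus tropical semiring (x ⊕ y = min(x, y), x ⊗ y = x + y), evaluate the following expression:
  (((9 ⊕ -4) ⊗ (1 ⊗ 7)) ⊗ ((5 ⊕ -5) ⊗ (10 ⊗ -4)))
(((9 ⊕ -4) ⊗ (1 ⊗ 7)) ⊗ ((5 ⊕ -5) ⊗ (10 ⊗ -4))) = 5

Expand innermost to outermost. Recall ⊕ takes the minimum of its arguments and ⊗ takes their sum. Working out the expression (((9 ⊕ -4) ⊗ (1 ⊗ 7)) ⊗ ((5 ⊕ -5) ⊗ (10 ⊗ -4))) gives 5.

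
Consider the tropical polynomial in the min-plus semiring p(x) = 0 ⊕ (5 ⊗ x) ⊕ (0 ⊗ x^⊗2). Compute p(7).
p(7) = 0

A tropical monomial a ⊗ x^⊗i evaluates to a + i · x. Evaluating each term at x = 7:
  Term 0 contributes 0 + 0 · 7 = 0
  Term 1 contributes 5 + 1 · 7 = 12
  Term 2 contributes 0 + 2 · 7 = 14
p(7) = ⊕ of these = min[0, 12, 14] = 0.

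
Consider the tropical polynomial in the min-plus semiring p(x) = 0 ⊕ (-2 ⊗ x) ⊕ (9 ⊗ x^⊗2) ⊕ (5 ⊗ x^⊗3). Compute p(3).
p(3) = 0

A tropical monomial a ⊗ x^⊗i evaluates to a + i · x. Evaluating each term at x = 3:
  Term 0 contributes 0 + 0 · 3 = 0
  Term 1 contributes -2 + 1 · 3 = 1
  Term 2 contributes 9 + 2 · 3 = 15
  Term 3 contributes 5 + 3 · 3 = 14
p(3) = ⊕ of these = min[0, 1, 15, 14] = 0.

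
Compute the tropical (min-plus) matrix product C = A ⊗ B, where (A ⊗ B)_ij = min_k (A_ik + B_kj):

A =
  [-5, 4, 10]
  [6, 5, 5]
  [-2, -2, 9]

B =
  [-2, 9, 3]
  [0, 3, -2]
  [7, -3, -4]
A ⊗ B =
  [-7, 4, -2]
  [4, 2, 1]
  [-4, 1, -4]

Apply the min-plus product entry-by-entry:
  C[0][0] = min over k of (A[0][0] + B[0][0] = -5 + -2 = -7, A[0][1] + B[1][0] = 4 + 0 = 4, A[0][2] + B[2][0] = 10 + 7 = 17) = -7 (attained at k = 0)
  C[0][1] = min over k of (A[0][0] + B[0][1] = -5 + 9 = 4, A[0][1] + B[1][1] = 4 + 3 = 7, A[0][2] + B[2][1] = 10 + -3 = 7) = 4 (attained at k = 0)
  C[0][2] = min over k of (A[0][0] + B[0][2] = -5 + 3 = -2, A[0][1] + B[1][2] = 4 + -2 = 2, A[0][2] + B[2][2] = 10 + -4 = 6) = -2 (attained at k = 0)
  C[1][0] = min over k of (A[1][0] + B[0][0] = 6 + -2 = 4, A[1][1] + B[1][0] = 5 + 0 = 5, A[1][2] + B[2][0] = 5 + 7 = 12) = 4 (attained at k = 0)
  C[1][1] = min over k of (A[1][0] + B[0][1] = 6 + 9 = 15, A[1][1] + B[1][1] = 5 + 3 = 8, A[1][2] + B[2][1] = 5 + -3 = 2) = 2 (attained at k = 2)
  C[1][2] = min over k of (A[1][0] + B[0][2] = 6 + 3 = 9, A[1][1] + B[1][2] = 5 + -2 = 3, A[1][2] + B[2][2] = 5 + -4 = 1) = 1 (attained at k = 2)
  C[2][0] = min over k of (A[2][0] + B[0][0] = -2 + -2 = -4, A[2][1] + B[1][0] = -2 + 0 = -2, A[2][2] + B[2][0] = 9 + 7 = 16) = -4 (attained at k = 0)
  C[2][1] = min over k of (A[2][0] + B[0][1] = -2 + 9 = 7, A[2][1] + B[1][1] = -2 + 3 = 1, A[2][2] + B[2][1] = 9 + -3 = 6) = 1 (attained at k = 1)
  C[2][2] = min over k of (A[2][0] + B[0][2] = -2 + 3 = 1, A[2][1] + B[1][2] = -2 + -2 = -4, A[2][2] + B[2][2] = 9 + -4 = 5) = -4 (attained at k = 1)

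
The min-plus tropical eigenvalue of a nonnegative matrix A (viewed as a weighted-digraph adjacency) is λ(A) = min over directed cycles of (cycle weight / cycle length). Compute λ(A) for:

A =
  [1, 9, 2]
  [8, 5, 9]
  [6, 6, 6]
λ(A) = 1

Enumerate directed cycles and compute their means (weight / length). Sample:
  cycle 0 → 0: weight = 1, length = 1, mean = 1/1 ≈ 1.000
  cycle 1 → 1: weight = 5, length = 1, mean = 5/1 ≈ 5.000
  cycle 2 → 2: weight = 6, length = 1, mean = 6/1 ≈ 6.000
  cycle 0 → 1 → 0: weight = 17, length = 2, mean = 17/2 ≈ 8.500
  cycle 0 → 2 → 0: weight = 8, length = 2, mean = 8/2 ≈ 4.000
  cycle 1 → 0 → 1: weight = 17, length = 2, mean = 17/2 ≈ 8.500
Minimum mean = 1.000, attained e.g. along the cycle 0 → 0 with weight 1 and length 1. So λ(A) = 1/1 = 1.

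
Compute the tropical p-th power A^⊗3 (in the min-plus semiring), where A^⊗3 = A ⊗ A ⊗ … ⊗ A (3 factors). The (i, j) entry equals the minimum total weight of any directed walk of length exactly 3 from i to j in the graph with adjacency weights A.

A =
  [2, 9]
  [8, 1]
A^⊗3 =
  [6, 11]
  [10, 3]

Each entry (A^⊗3)_ij equals the minimum over all length-3 walks i = v_0 → v_1 → … → v_3 = j of Σ_t A[v_t][v_{t+1}]. For example, for (i, j) = (0, 1) we minimise over 4 possible intermediate vertex sequences; the minimum is 11, attained along the walk 0 → 1 → 1 → 1.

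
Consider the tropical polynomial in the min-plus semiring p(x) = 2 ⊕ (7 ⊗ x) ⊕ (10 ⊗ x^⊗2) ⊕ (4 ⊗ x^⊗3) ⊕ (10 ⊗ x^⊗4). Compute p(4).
p(4) = 2

A tropical monomial a ⊗ x^⊗i evaluates to a + i · x. Evaluating each term at x = 4:
  Term 0 contributes 2 + 0 · 4 = 2
  Term 1 contributes 7 + 1 · 4 = 11
  Term 2 contributes 10 + 2 · 4 = 18
  Term 3 contributes 4 + 3 · 4 = 16
  Term 4 contributes 10 + 4 · 4 = 26
p(4) = ⊕ of these = min[2, 11, 18, 16, 26] = 2.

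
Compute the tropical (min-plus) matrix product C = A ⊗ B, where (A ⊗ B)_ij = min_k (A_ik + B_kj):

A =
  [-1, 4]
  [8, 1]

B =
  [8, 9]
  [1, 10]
A ⊗ B =
  [5, 8]
  [2, 11]

Apply the min-plus product entry-by-entry:
  C[0][0] = min over k of (A[0][0] + B[0][0] = -1 + 8 = 7, A[0][1] + B[1][0] = 4 + 1 = 5) = 5 (attained at k = 1)
  C[0][1] = min over k of (A[0][0] + B[0][1] = -1 + 9 = 8, A[0][1] + B[1][1] = 4 + 10 = 14) = 8 (attained at k = 0)
  C[1][0] = min over k of (A[1][0] + B[0][0] = 8 + 8 = 16, A[1][1] + B[1][0] = 1 + 1 = 2) = 2 (attained at k = 1)
  C[1][1] = min over k of (A[1][0] + B[0][1] = 8 + 9 = 17, A[1][1] + B[1][1] = 1 + 10 = 11) = 11 (attained at k = 1)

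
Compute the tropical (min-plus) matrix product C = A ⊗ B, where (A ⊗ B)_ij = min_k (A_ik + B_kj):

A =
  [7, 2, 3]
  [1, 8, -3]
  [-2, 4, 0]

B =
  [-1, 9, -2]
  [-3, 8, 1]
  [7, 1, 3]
A ⊗ B =
  [-1, 4, 3]
  [0, -2, -1]
  [-3, 1, -4]

Apply the min-plus product entry-by-entry:
  C[0][0] = min over k of (A[0][0] + B[0][0] = 7 + -1 = 6, A[0][1] + B[1][0] = 2 + -3 = -1, A[0][2] + B[2][0] = 3 + 7 = 10) = -1 (attained at k = 1)
  C[0][1] = min over k of (A[0][0] + B[0][1] = 7 + 9 = 16, A[0][1] + B[1][1] = 2 + 8 = 10, A[0][2] + B[2][1] = 3 + 1 = 4) = 4 (attained at k = 2)
  C[0][2] = min over k of (A[0][0] + B[0][2] = 7 + -2 = 5, A[0][1] + B[1][2] = 2 + 1 = 3, A[0][2] + B[2][2] = 3 + 3 = 6) = 3 (attained at k = 1)
  C[1][0] = min over k of (A[1][0] + B[0][0] = 1 + -1 = 0, A[1][1] + B[1][0] = 8 + -3 = 5, A[1][2] + B[2][0] = -3 + 7 = 4) = 0 (attained at k = 0)
  C[1][1] = min over k of (A[1][0] + B[0][1] = 1 + 9 = 10, A[1][1] + B[1][1] = 8 + 8 = 16, A[1][2] + B[2][1] = -3 + 1 = -2) = -2 (attained at k = 2)
  C[1][2] = min over k of (A[1][0] + B[0][2] = 1 + -2 = -1, A[1][1] + B[1][2] = 8 + 1 = 9, A[1][2] + B[2][2] = -3 + 3 = 0) = -1 (attained at k = 0)
  C[2][0] = min over k of (A[2][0] + B[0][0] = -2 + -1 = -3, A[2][1] + B[1][0] = 4 + -3 = 1, A[2][2] + B[2][0] = 0 + 7 = 7) = -3 (attained at k = 0)
  C[2][1] = min over k of (A[2][0] + B[0][1] = -2 + 9 = 7, A[2][1] + B[1][1] = 4 + 8 = 12, A[2][2] + B[2][1] = 0 + 1 = 1) = 1 (attained at k = 2)
  C[2][2] = min over k of (A[2][0] + B[0][2] = -2 + -2 = -4, A[2][1] + B[1][2] = 4 + 1 = 5, A[2][2] + B[2][2] = 0 + 3 = 3) = -4 (attained at k = 0)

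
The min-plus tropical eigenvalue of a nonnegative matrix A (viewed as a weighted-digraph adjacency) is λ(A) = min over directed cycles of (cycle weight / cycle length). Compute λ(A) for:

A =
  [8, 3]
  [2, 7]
λ(A) = 5/2

Enumerate directed cycles and compute their means (weight / length). Sample:
  cycle 0 → 0: weight = 8, length = 1, mean = 8/1 ≈ 8.000
  cycle 1 → 1: weight = 7, length = 1, mean = 7/1 ≈ 7.000
  cycle 0 → 1 → 0: weight = 5, length = 2, mean = 5/2 ≈ 2.500
  cycle 1 → 0 → 1: weight = 5, length = 2, mean = 5/2 ≈ 2.500
Minimum mean = 2.500, attained e.g. along the cycle 0 → 1 → 0 with weight 5 and length 2. So λ(A) = 5/2 = 5/2.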